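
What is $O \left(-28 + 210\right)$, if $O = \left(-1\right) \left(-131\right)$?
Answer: $23842$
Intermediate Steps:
$O = 131$
$O \left(-28 + 210\right) = 131 \left(-28 + 210\right) = 131 \cdot 182 = 23842$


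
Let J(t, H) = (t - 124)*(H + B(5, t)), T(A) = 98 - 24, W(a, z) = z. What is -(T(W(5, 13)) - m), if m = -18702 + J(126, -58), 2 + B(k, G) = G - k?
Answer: -18654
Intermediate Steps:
B(k, G) = -2 + G - k (B(k, G) = -2 + (G - k) = -2 + G - k)
T(A) = 74
J(t, H) = (-124 + t)*(-7 + H + t) (J(t, H) = (t - 124)*(H + (-2 + t - 1*5)) = (-124 + t)*(H + (-2 + t - 5)) = (-124 + t)*(H + (-7 + t)) = (-124 + t)*(-7 + H + t))
m = -18580 (m = -18702 + (868 + 126² - 131*126 - 124*(-58) - 58*126) = -18702 + (868 + 15876 - 16506 + 7192 - 7308) = -18702 + 122 = -18580)
-(T(W(5, 13)) - m) = -(74 - 1*(-18580)) = -(74 + 18580) = -1*18654 = -18654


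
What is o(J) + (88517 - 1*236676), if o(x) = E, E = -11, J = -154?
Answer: -148170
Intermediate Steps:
o(x) = -11
o(J) + (88517 - 1*236676) = -11 + (88517 - 1*236676) = -11 + (88517 - 236676) = -11 - 148159 = -148170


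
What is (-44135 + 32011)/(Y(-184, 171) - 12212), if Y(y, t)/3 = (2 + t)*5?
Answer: 12124/9617 ≈ 1.2607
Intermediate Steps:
Y(y, t) = 30 + 15*t (Y(y, t) = 3*((2 + t)*5) = 3*(10 + 5*t) = 30 + 15*t)
(-44135 + 32011)/(Y(-184, 171) - 12212) = (-44135 + 32011)/((30 + 15*171) - 12212) = -12124/((30 + 2565) - 12212) = -12124/(2595 - 12212) = -12124/(-9617) = -12124*(-1/9617) = 12124/9617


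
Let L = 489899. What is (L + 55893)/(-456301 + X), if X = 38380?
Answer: -545792/417921 ≈ -1.3060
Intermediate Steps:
(L + 55893)/(-456301 + X) = (489899 + 55893)/(-456301 + 38380) = 545792/(-417921) = 545792*(-1/417921) = -545792/417921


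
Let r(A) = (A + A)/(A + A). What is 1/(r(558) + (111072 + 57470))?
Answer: 1/168543 ≈ 5.9332e-6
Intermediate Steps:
r(A) = 1 (r(A) = (2*A)/((2*A)) = (2*A)*(1/(2*A)) = 1)
1/(r(558) + (111072 + 57470)) = 1/(1 + (111072 + 57470)) = 1/(1 + 168542) = 1/168543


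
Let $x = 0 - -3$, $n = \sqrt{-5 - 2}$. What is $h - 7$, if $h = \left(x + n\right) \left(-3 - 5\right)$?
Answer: $-31 - 8 i \sqrt{7} \approx -31.0 - 21.166 i$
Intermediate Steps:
$n = i \sqrt{7}$ ($n = \sqrt{-7} = i \sqrt{7} \approx 2.6458 i$)
$x = 3$ ($x = 0 + 3 = 3$)
$h = -24 - 8 i \sqrt{7}$ ($h = \left(3 + i \sqrt{7}\right) \left(-3 - 5\right) = \left(3 + i \sqrt{7}\right) \left(-8\right) = -24 - 8 i \sqrt{7} \approx -24.0 - 21.166 i$)
$h - 7 = \left(-24 - 8 i \sqrt{7}\right) - 7 = -31 - 8 i \sqrt{7}$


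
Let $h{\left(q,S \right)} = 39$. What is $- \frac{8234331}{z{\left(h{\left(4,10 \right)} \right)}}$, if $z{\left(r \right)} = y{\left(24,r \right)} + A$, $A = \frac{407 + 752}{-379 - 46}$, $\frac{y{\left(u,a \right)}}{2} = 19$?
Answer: $- \frac{1166530225}{4997} \approx -2.3345 \cdot 10^{5}$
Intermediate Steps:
$y{\left(u,a \right)} = 38$ ($y{\left(u,a \right)} = 2 \cdot 19 = 38$)
$A = - \frac{1159}{425}$ ($A = \frac{1159}{-425} = 1159 \left(- \frac{1}{425}\right) = - \frac{1159}{425} \approx -2.7271$)
$z{\left(r \right)} = \frac{14991}{425}$ ($z{\left(r \right)} = 38 - \frac{1159}{425} = \frac{14991}{425}$)
$- \frac{8234331}{z{\left(h{\left(4,10 \right)} \right)}} = - \frac{8234331}{\frac{14991}{425}} = \left(-8234331\right) \frac{425}{14991} = - \frac{1166530225}{4997}$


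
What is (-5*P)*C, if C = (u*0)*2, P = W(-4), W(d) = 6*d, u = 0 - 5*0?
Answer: 0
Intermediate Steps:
u = 0 (u = 0 + 0 = 0)
P = -24 (P = 6*(-4) = -24)
C = 0 (C = (0*0)*2 = 0*2 = 0)
(-5*P)*C = -5*(-24)*0 = 120*0 = 0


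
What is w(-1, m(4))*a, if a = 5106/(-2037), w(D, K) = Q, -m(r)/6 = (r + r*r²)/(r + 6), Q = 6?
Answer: -10212/679 ≈ -15.040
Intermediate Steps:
m(r) = -6*(r + r³)/(6 + r) (m(r) = -6*(r + r*r²)/(r + 6) = -6*(r + r³)/(6 + r))
w(D, K) = 6
a = -1702/679 (a = 5106*(-1/2037) = -1702/679 ≈ -2.5066)
w(-1, m(4))*a = 6*(-1702/679) = -10212/679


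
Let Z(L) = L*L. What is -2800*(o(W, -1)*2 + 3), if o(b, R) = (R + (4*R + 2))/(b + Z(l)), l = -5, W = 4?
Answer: -226800/29 ≈ -7820.7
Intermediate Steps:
Z(L) = L²
o(b, R) = (2 + 5*R)/(25 + b) (o(b, R) = (R + (4*R + 2))/(b + (-5)²) = (R + (2 + 4*R))/(b + 25) = (2 + 5*R)/(25 + b))
-2800*(o(W, -1)*2 + 3) = -2800*(((2 + 5*(-1))/(25 + 4))*2 + 3) = -2800*(((2 - 5)/29)*2 + 3) = -2800*(((1/29)*(-3))*2 + 3) = -2800*(-3/29*2 + 3) = -2800*(-6/29 + 3) = -2800*81/29 = -226800/29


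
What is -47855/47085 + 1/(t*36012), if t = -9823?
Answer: -1128567262871/1110408304764 ≈ -1.0164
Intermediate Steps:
-47855/47085 + 1/(t*36012) = -47855/47085 + 1/(-9823*36012) = -47855*1/47085 - 1/9823*1/36012 = -9571/9417 - 1/353745876 = -1128567262871/1110408304764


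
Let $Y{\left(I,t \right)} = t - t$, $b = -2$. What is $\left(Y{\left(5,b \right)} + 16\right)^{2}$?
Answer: $256$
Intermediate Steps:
$Y{\left(I,t \right)} = 0$
$\left(Y{\left(5,b \right)} + 16\right)^{2} = \left(0 + 16\right)^{2} = 16^{2} = 256$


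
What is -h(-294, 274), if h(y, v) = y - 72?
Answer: 366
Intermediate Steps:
h(y, v) = -72 + y
-h(-294, 274) = -(-72 - 294) = -1*(-366) = 366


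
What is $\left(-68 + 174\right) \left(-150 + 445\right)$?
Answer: $31270$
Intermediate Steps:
$\left(-68 + 174\right) \left(-150 + 445\right) = 106 \cdot 295 = 31270$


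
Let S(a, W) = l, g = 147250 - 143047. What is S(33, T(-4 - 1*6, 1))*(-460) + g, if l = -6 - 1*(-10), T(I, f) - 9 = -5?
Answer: 2363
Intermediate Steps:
T(I, f) = 4 (T(I, f) = 9 - 5 = 4)
g = 4203
l = 4 (l = -6 + 10 = 4)
S(a, W) = 4
S(33, T(-4 - 1*6, 1))*(-460) + g = 4*(-460) + 4203 = -1840 + 4203 = 2363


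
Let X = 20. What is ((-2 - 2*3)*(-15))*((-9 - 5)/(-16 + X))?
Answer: -420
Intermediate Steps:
((-2 - 2*3)*(-15))*((-9 - 5)/(-16 + X)) = ((-2 - 2*3)*(-15))*((-9 - 5)/(-16 + 20)) = ((-2 - 6)*(-15))*(-14/4) = (-8*(-15))*(-14*¼) = 120*(-7/2) = -420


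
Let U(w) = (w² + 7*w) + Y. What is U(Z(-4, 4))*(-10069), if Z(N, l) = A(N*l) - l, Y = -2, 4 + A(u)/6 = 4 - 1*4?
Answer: -5900434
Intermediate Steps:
A(u) = -24 (A(u) = -24 + 6*(4 - 1*4) = -24 + 6*(4 - 4) = -24 + 6*0 = -24 + 0 = -24)
Z(N, l) = -24 - l
U(w) = -2 + w² + 7*w (U(w) = (w² + 7*w) - 2 = -2 + w² + 7*w)
U(Z(-4, 4))*(-10069) = (-2 + (-24 - 1*4)² + 7*(-24 - 1*4))*(-10069) = (-2 + (-24 - 4)² + 7*(-24 - 4))*(-10069) = (-2 + (-28)² + 7*(-28))*(-10069) = (-2 + 784 - 196)*(-10069) = 586*(-10069) = -5900434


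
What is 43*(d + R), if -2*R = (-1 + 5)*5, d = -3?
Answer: -559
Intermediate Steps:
R = -10 (R = -(-1 + 5)*5/2 = -2*5 = -½*20 = -10)
43*(d + R) = 43*(-3 - 10) = 43*(-13) = -559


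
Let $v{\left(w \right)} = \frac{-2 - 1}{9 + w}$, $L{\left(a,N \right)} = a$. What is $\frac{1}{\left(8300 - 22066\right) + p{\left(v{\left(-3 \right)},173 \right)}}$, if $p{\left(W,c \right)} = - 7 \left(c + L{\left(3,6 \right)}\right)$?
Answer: $- \frac{1}{14998} \approx -6.6676 \cdot 10^{-5}$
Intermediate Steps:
$v{\left(w \right)} = - \frac{3}{9 + w}$
$p{\left(W,c \right)} = -21 - 7 c$ ($p{\left(W,c \right)} = - 7 \left(c + 3\right) = - 7 \left(3 + c\right) = -21 - 7 c$)
$\frac{1}{\left(8300 - 22066\right) + p{\left(v{\left(-3 \right)},173 \right)}} = \frac{1}{\left(8300 - 22066\right) - 1232} = \frac{1}{-13766 - 1232} = \frac{1}{-14998} = - \frac{1}{14998}$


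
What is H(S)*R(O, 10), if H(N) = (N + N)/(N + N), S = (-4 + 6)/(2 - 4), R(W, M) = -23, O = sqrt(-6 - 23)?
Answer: -23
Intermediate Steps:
O = I*sqrt(29) (O = sqrt(-29) = I*sqrt(29) ≈ 5.3852*I)
S = -1 (S = 2/(-2) = 2*(-1/2) = -1)
H(N) = 1 (H(N) = (2*N)/((2*N)) = (2*N)*(1/(2*N)) = 1)
H(S)*R(O, 10) = 1*(-23) = -23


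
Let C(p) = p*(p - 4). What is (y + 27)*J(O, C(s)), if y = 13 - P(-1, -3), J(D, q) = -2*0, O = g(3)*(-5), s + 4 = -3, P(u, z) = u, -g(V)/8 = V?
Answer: 0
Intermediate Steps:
g(V) = -8*V
s = -7 (s = -4 - 3 = -7)
C(p) = p*(-4 + p)
O = 120 (O = -8*3*(-5) = -24*(-5) = 120)
J(D, q) = 0
y = 14 (y = 13 - 1*(-1) = 13 + 1 = 14)
(y + 27)*J(O, C(s)) = (14 + 27)*0 = 41*0 = 0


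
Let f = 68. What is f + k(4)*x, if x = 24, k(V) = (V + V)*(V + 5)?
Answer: 1796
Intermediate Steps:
k(V) = 2*V*(5 + V) (k(V) = (2*V)*(5 + V) = 2*V*(5 + V))
f + k(4)*x = 68 + (2*4*(5 + 4))*24 = 68 + (2*4*9)*24 = 68 + 72*24 = 68 + 1728 = 1796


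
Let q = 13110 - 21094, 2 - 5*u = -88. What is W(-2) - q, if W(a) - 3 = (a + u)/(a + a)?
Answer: 7983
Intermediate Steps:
u = 18 (u = 2/5 - 1/5*(-88) = 2/5 + 88/5 = 18)
q = -7984
W(a) = 3 + (18 + a)/(2*a) (W(a) = 3 + (a + 18)/(a + a) = 3 + (18 + a)/((2*a)) = 3 + (18 + a)*(1/(2*a)) = 3 + (18 + a)/(2*a))
W(-2) - q = (7/2 + 9/(-2)) - 1*(-7984) = (7/2 + 9*(-1/2)) + 7984 = (7/2 - 9/2) + 7984 = -1 + 7984 = 7983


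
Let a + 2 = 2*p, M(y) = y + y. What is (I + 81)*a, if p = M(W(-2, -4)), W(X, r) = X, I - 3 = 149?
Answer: -2330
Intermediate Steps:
I = 152 (I = 3 + 149 = 152)
M(y) = 2*y
p = -4 (p = 2*(-2) = -4)
a = -10 (a = -2 + 2*(-4) = -2 - 8 = -10)
(I + 81)*a = (152 + 81)*(-10) = 233*(-10) = -2330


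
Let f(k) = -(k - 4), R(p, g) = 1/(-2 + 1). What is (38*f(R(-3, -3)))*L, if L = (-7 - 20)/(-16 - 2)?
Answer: 285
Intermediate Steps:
R(p, g) = -1 (R(p, g) = 1/(-1) = -1)
f(k) = 4 - k (f(k) = -(-4 + k) = 4 - k)
L = 3/2 (L = -27/(-18) = -27*(-1/18) = 3/2 ≈ 1.5000)
(38*f(R(-3, -3)))*L = (38*(4 - 1*(-1)))*(3/2) = (38*(4 + 1))*(3/2) = (38*5)*(3/2) = 190*(3/2) = 285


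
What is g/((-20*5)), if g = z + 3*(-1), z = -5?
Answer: 2/25 ≈ 0.080000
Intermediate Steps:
g = -8 (g = -5 + 3*(-1) = -5 - 3 = -8)
g/((-20*5)) = -8/((-20*5)) = -8/(-100) = -8*(-1/100) = 2/25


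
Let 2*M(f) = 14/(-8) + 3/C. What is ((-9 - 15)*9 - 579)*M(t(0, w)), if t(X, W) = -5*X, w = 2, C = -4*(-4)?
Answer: 19875/32 ≈ 621.09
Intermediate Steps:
C = 16
M(f) = -25/32 (M(f) = (14/(-8) + 3/16)/2 = (14*(-1/8) + 3*(1/16))/2 = (-7/4 + 3/16)/2 = (1/2)*(-25/16) = -25/32)
((-9 - 15)*9 - 579)*M(t(0, w)) = ((-9 - 15)*9 - 579)*(-25/32) = (-24*9 - 579)*(-25/32) = (-216 - 579)*(-25/32) = -795*(-25/32) = 19875/32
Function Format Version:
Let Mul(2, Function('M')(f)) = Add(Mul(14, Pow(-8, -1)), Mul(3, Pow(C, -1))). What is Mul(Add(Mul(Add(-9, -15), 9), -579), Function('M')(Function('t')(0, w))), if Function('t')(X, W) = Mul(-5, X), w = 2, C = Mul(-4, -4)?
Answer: Rational(19875, 32) ≈ 621.09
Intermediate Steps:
C = 16
Function('M')(f) = Rational(-25, 32) (Function('M')(f) = Mul(Rational(1, 2), Add(Mul(14, Pow(-8, -1)), Mul(3, Pow(16, -1)))) = Mul(Rational(1, 2), Add(Mul(14, Rational(-1, 8)), Mul(3, Rational(1, 16)))) = Mul(Rational(1, 2), Add(Rational(-7, 4), Rational(3, 16))) = Mul(Rational(1, 2), Rational(-25, 16)) = Rational(-25, 32))
Mul(Add(Mul(Add(-9, -15), 9), -579), Function('M')(Function('t')(0, w))) = Mul(Add(Mul(Add(-9, -15), 9), -579), Rational(-25, 32)) = Mul(Add(Mul(-24, 9), -579), Rational(-25, 32)) = Mul(Add(-216, -579), Rational(-25, 32)) = Mul(-795, Rational(-25, 32)) = Rational(19875, 32)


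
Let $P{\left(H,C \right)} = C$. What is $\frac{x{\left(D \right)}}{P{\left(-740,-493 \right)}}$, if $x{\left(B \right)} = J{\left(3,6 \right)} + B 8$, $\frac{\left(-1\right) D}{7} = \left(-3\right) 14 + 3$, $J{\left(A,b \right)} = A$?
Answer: $- \frac{2187}{493} \approx -4.4361$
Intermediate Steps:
$D = 273$ ($D = - 7 \left(\left(-3\right) 14 + 3\right) = - 7 \left(-42 + 3\right) = \left(-7\right) \left(-39\right) = 273$)
$x{\left(B \right)} = 3 + 8 B$ ($x{\left(B \right)} = 3 + B 8 = 3 + 8 B$)
$\frac{x{\left(D \right)}}{P{\left(-740,-493 \right)}} = \frac{3 + 8 \cdot 273}{-493} = \left(3 + 2184\right) \left(- \frac{1}{493}\right) = 2187 \left(- \frac{1}{493}\right) = - \frac{2187}{493}$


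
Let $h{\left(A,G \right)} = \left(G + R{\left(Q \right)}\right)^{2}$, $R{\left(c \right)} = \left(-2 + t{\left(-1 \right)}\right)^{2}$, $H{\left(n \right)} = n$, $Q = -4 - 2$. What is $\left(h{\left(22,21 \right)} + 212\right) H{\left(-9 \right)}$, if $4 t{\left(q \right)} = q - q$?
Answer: $-7533$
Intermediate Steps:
$Q = -6$ ($Q = -4 - 2 = -6$)
$t{\left(q \right)} = 0$ ($t{\left(q \right)} = \frac{q - q}{4} = \frac{1}{4} \cdot 0 = 0$)
$R{\left(c \right)} = 4$ ($R{\left(c \right)} = \left(-2 + 0\right)^{2} = \left(-2\right)^{2} = 4$)
$h{\left(A,G \right)} = \left(4 + G\right)^{2}$ ($h{\left(A,G \right)} = \left(G + 4\right)^{2} = \left(4 + G\right)^{2}$)
$\left(h{\left(22,21 \right)} + 212\right) H{\left(-9 \right)} = \left(\left(4 + 21\right)^{2} + 212\right) \left(-9\right) = \left(25^{2} + 212\right) \left(-9\right) = \left(625 + 212\right) \left(-9\right) = 837 \left(-9\right) = -7533$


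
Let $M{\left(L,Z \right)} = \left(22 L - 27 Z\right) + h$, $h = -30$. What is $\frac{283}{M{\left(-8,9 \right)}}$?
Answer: $- \frac{283}{449} \approx -0.63029$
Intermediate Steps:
$M{\left(L,Z \right)} = -30 - 27 Z + 22 L$ ($M{\left(L,Z \right)} = \left(22 L - 27 Z\right) - 30 = \left(- 27 Z + 22 L\right) - 30 = -30 - 27 Z + 22 L$)
$\frac{283}{M{\left(-8,9 \right)}} = \frac{283}{-30 - 243 + 22 \left(-8\right)} = \frac{283}{-30 - 243 - 176} = \frac{283}{-449} = 283 \left(- \frac{1}{449}\right) = - \frac{283}{449}$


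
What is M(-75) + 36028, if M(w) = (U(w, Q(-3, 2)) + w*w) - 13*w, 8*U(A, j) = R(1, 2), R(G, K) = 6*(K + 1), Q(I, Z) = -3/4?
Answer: 170521/4 ≈ 42630.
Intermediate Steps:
Q(I, Z) = -¾ (Q(I, Z) = -3*¼ = -¾)
R(G, K) = 6 + 6*K (R(G, K) = 6*(1 + K) = 6 + 6*K)
U(A, j) = 9/4 (U(A, j) = (6 + 6*2)/8 = (6 + 12)/8 = (⅛)*18 = 9/4)
M(w) = 9/4 + w² - 13*w (M(w) = (9/4 + w*w) - 13*w = (9/4 + w²) - 13*w = 9/4 + w² - 13*w)
M(-75) + 36028 = (9/4 + (-75)² - 13*(-75)) + 36028 = (9/4 + 5625 + 975) + 36028 = 26409/4 + 36028 = 170521/4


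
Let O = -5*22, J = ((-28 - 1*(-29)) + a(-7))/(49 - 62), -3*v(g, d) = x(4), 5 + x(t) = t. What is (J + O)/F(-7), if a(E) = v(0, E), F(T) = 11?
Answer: -4294/429 ≈ -10.009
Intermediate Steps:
x(t) = -5 + t
v(g, d) = ⅓ (v(g, d) = -(-5 + 4)/3 = -⅓*(-1) = ⅓)
a(E) = ⅓
J = -4/39 (J = ((-28 - 1*(-29)) + ⅓)/(49 - 62) = ((-28 + 29) + ⅓)/(-13) = (1 + ⅓)*(-1/13) = (4/3)*(-1/13) = -4/39 ≈ -0.10256)
O = -110
(J + O)/F(-7) = (-4/39 - 110)/11 = (1/11)*(-4294/39) = -4294/429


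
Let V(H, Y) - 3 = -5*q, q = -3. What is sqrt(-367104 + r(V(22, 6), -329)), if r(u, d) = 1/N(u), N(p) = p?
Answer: I*sqrt(13215742)/6 ≈ 605.89*I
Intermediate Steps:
V(H, Y) = 18 (V(H, Y) = 3 - 5*(-3) = 3 + 15 = 18)
r(u, d) = 1/u
sqrt(-367104 + r(V(22, 6), -329)) = sqrt(-367104 + 1/18) = sqrt(-6607871/18) = I*sqrt(13215742)/6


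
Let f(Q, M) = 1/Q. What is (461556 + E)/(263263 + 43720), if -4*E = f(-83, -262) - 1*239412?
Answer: 173107789/101918356 ≈ 1.6985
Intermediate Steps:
E = 19871197/332 (E = -(1/(-83) - 1*239412)/4 = -(-1/83 - 239412)/4 = -1/4*(-19871197/83) = 19871197/332 ≈ 59853.)
(461556 + E)/(263263 + 43720) = (461556 + 19871197/332)/(263263 + 43720) = (173107789/332)/306983 = (173107789/332)*(1/306983) = 173107789/101918356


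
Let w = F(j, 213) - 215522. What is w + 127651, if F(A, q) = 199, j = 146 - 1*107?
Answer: -87672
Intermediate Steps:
j = 39 (j = 146 - 107 = 39)
w = -215323 (w = 199 - 215522 = -215323)
w + 127651 = -215323 + 127651 = -87672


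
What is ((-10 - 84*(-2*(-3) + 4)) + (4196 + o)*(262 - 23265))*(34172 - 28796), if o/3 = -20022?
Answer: 6909110261760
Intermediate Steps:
o = -60066 (o = 3*(-20022) = -60066)
((-10 - 84*(-2*(-3) + 4)) + (4196 + o)*(262 - 23265))*(34172 - 28796) = ((-10 - 84*(-2*(-3) + 4)) + (4196 - 60066)*(262 - 23265))*(34172 - 28796) = ((-10 - 84*(6 + 4)) - 55870*(-23003))*5376 = ((-10 - 84*10) + 1285177610)*5376 = ((-10 - 840) + 1285177610)*5376 = (-850 + 1285177610)*5376 = 1285176760*5376 = 6909110261760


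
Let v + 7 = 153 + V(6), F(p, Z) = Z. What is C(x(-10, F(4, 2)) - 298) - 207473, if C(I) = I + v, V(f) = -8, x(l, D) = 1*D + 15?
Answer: -207616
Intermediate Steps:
x(l, D) = 15 + D (x(l, D) = D + 15 = 15 + D)
v = 138 (v = -7 + (153 - 8) = -7 + 145 = 138)
C(I) = 138 + I (C(I) = I + 138 = 138 + I)
C(x(-10, F(4, 2)) - 298) - 207473 = (138 + ((15 + 2) - 298)) - 207473 = (138 + (17 - 298)) - 207473 = (138 - 281) - 207473 = -143 - 207473 = -207616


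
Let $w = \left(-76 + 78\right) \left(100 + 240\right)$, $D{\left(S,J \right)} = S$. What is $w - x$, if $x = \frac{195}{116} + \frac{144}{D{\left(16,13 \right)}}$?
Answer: $\frac{77641}{116} \approx 669.32$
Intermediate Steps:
$w = 680$ ($w = 2 \cdot 340 = 680$)
$x = \frac{1239}{116}$ ($x = \frac{195}{116} + \frac{144}{16} = 195 \cdot \frac{1}{116} + 144 \cdot \frac{1}{16} = \frac{195}{116} + 9 = \frac{1239}{116} \approx 10.681$)
$w - x = 680 - \frac{1239}{116} = \frac{77641}{116}$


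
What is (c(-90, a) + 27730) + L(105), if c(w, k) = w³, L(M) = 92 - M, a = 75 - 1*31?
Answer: -701283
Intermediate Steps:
a = 44 (a = 75 - 31 = 44)
(c(-90, a) + 27730) + L(105) = ((-90)³ + 27730) + (92 - 1*105) = (-729000 + 27730) + (92 - 105) = -701270 - 13 = -701283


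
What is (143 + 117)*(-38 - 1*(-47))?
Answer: 2340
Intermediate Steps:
(143 + 117)*(-38 - 1*(-47)) = 260*(-38 + 47) = 260*9 = 2340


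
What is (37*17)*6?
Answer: 3774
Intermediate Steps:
(37*17)*6 = 629*6 = 3774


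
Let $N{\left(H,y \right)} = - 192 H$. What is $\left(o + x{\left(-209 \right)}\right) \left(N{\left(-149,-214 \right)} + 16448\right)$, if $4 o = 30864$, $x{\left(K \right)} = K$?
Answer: $338235392$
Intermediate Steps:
$o = 7716$ ($o = \frac{1}{4} \cdot 30864 = 7716$)
$\left(o + x{\left(-209 \right)}\right) \left(N{\left(-149,-214 \right)} + 16448\right) = \left(7716 - 209\right) \left(\left(-192\right) \left(-149\right) + 16448\right) = 7507 \left(28608 + 16448\right) = 7507 \cdot 45056 = 338235392$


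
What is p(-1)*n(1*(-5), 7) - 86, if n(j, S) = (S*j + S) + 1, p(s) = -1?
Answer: -59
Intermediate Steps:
n(j, S) = 1 + S + S*j (n(j, S) = (S + S*j) + 1 = 1 + S + S*j)
p(-1)*n(1*(-5), 7) - 86 = -(1 + 7 + 7*(1*(-5))) - 86 = -(1 + 7 + 7*(-5)) - 86 = -(1 + 7 - 35) - 86 = -1*(-27) - 86 = 27 - 86 = -59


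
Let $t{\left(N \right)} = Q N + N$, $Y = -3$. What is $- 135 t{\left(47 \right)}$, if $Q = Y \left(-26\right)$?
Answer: $-501255$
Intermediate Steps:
$Q = 78$ ($Q = \left(-3\right) \left(-26\right) = 78$)
$t{\left(N \right)} = 79 N$ ($t{\left(N \right)} = 78 N + N = 79 N$)
$- 135 t{\left(47 \right)} = - 135 \cdot 79 \cdot 47 = \left(-135\right) 3713 = -501255$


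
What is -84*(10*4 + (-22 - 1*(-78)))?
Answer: -8064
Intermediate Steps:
-84*(10*4 + (-22 - 1*(-78))) = -84*(40 + (-22 + 78)) = -84*(40 + 56) = -84*96 = -8064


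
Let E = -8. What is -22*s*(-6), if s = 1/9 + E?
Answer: -3124/3 ≈ -1041.3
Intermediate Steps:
s = -71/9 (s = 1/9 - 8 = ⅑ - 8 = -71/9 ≈ -7.8889)
-22*s*(-6) = -22*(-71/9)*(-6) = (1562/9)*(-6) = -3124/3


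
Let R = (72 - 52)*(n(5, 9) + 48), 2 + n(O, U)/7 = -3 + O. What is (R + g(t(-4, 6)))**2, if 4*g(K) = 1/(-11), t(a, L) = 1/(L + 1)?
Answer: 1784133121/1936 ≈ 9.2156e+5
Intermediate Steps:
t(a, L) = 1/(1 + L)
g(K) = -1/44 (g(K) = (1/4)/(-11) = (1/4)*(-1/11) = -1/44)
n(O, U) = -35 + 7*O (n(O, U) = -14 + 7*(-3 + O) = -14 + (-21 + 7*O) = -35 + 7*O)
R = 960 (R = (72 - 52)*((-35 + 7*5) + 48) = 20*((-35 + 35) + 48) = 20*(0 + 48) = 20*48 = 960)
(R + g(t(-4, 6)))**2 = (960 - 1/44)**2 = (42239/44)**2 = 1784133121/1936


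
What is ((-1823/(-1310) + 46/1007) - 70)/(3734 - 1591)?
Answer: -90445879/2826981310 ≈ -0.031994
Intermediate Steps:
((-1823/(-1310) + 46/1007) - 70)/(3734 - 1591) = ((-1823*(-1/1310) + 46*(1/1007)) - 70)/2143 = ((1823/1310 + 46/1007) - 70)*(1/2143) = (1896021/1319170 - 70)*(1/2143) = -90445879/1319170*1/2143 = -90445879/2826981310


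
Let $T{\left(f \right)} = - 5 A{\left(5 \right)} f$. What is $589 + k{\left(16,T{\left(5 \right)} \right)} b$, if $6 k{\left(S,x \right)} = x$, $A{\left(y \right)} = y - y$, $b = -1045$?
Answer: $589$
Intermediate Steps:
$A{\left(y \right)} = 0$
$T{\left(f \right)} = 0$ ($T{\left(f \right)} = \left(-5\right) 0 f = 0 f = 0$)
$k{\left(S,x \right)} = \frac{x}{6}$
$589 + k{\left(16,T{\left(5 \right)} \right)} b = 589 + \frac{1}{6} \cdot 0 \left(-1045\right) = 589 + 0 \left(-1045\right) = 589 + 0 = 589$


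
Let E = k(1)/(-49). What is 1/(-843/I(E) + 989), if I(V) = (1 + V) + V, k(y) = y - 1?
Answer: 1/146 ≈ 0.0068493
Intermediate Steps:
k(y) = -1 + y
E = 0 (E = (-1 + 1)/(-49) = 0*(-1/49) = 0)
I(V) = 1 + 2*V
1/(-843/I(E) + 989) = 1/(-843/(1 + 2*0) + 989) = 1/(-843/(1 + 0) + 989) = 1/(-843/1 + 989) = 1/(-843*1 + 989) = 1/(-843 + 989) = 1/146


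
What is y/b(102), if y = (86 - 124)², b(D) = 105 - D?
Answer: 1444/3 ≈ 481.33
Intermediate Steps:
y = 1444 (y = (-38)² = 1444)
y/b(102) = 1444/(105 - 1*102) = 1444/(105 - 102) = 1444/3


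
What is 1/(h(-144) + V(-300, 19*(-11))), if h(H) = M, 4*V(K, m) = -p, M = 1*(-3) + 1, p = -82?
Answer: 2/37 ≈ 0.054054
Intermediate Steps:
M = -2 (M = -3 + 1 = -2)
V(K, m) = 41/2 (V(K, m) = (-1*(-82))/4 = (¼)*82 = 41/2)
h(H) = -2
1/(h(-144) + V(-300, 19*(-11))) = 1/(-2 + 41/2) = 1/(37/2) = 2/37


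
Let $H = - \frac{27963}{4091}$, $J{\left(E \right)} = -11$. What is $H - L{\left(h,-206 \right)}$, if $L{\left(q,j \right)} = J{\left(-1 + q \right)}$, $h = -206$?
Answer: $\frac{17038}{4091} \approx 4.1647$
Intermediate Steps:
$L{\left(q,j \right)} = -11$
$H = - \frac{27963}{4091}$ ($H = \left(-27963\right) \frac{1}{4091} = - \frac{27963}{4091} \approx -6.8353$)
$H - L{\left(h,-206 \right)} = - \frac{27963}{4091} - -11 = - \frac{27963}{4091} + 11 = \frac{17038}{4091}$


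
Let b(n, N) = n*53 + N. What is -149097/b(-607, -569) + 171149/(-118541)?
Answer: 12070689217/3881032340 ≈ 3.1102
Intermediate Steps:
b(n, N) = N + 53*n (b(n, N) = 53*n + N = N + 53*n)
-149097/b(-607, -569) + 171149/(-118541) = -149097/(-569 + 53*(-607)) + 171149/(-118541) = -149097/(-569 - 32171) + 171149*(-1/118541) = -149097/(-32740) - 171149/118541 = -149097*(-1/32740) - 171149/118541 = 149097/32740 - 171149/118541 = 12070689217/3881032340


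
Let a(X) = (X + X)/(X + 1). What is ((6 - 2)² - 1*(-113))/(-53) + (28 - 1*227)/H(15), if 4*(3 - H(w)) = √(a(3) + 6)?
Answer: -349243/4823 - 796*√30/273 ≈ -88.382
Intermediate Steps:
a(X) = 2*X/(1 + X) (a(X) = (2*X)/(1 + X) = 2*X/(1 + X))
H(w) = 3 - √30/8 (H(w) = 3 - √(2*3/(1 + 3) + 6)/4 = 3 - √(2*3/4 + 6)/4 = 3 - √(2*3*(¼) + 6)/4 = 3 - √(3/2 + 6)/4 = 3 - √30/8)
((6 - 2)² - 1*(-113))/(-53) + (28 - 1*227)/H(15) = ((6 - 2)² - 1*(-113))/(-53) + (28 - 1*227)/(3 - √30/8) = (4² + 113)*(-1/53) + (28 - 227)/(3 - √30/8) = (16 + 113)*(-1/53) - 199/(3 - √30/8) = 129*(-1/53) - 199/(3 - √30/8) = -129/53 - 199/(3 - √30/8)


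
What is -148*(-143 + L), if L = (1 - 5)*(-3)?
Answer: 19388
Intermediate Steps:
L = 12 (L = -4*(-3) = 12)
-148*(-143 + L) = -148*(-143 + 12) = -148*(-131) = 19388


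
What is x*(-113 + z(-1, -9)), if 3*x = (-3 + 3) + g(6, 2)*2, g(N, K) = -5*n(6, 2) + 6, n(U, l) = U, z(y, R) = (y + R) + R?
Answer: 2112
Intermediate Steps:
z(y, R) = y + 2*R (z(y, R) = (R + y) + R = y + 2*R)
g(N, K) = -24 (g(N, K) = -5*6 + 6 = -30 + 6 = -24)
x = -16 (x = ((-3 + 3) - 24*2)/3 = (0 - 48)/3 = (⅓)*(-48) = -16)
x*(-113 + z(-1, -9)) = -16*(-113 + (-1 + 2*(-9))) = -16*(-113 + (-1 - 18)) = -16*(-113 - 19) = -16*(-132) = 2112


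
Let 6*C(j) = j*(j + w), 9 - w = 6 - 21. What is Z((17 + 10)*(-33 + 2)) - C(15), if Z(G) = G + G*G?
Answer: 1399269/2 ≈ 6.9963e+5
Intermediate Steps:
w = 24 (w = 9 - (6 - 21) = 9 - 1*(-15) = 9 + 15 = 24)
Z(G) = G + G²
C(j) = j*(24 + j)/6 (C(j) = (j*(j + 24))/6 = (j*(24 + j))/6 = j*(24 + j)/6)
Z((17 + 10)*(-33 + 2)) - C(15) = ((17 + 10)*(-33 + 2))*(1 + (17 + 10)*(-33 + 2)) - 15*(24 + 15)/6 = (27*(-31))*(1 + 27*(-31)) - 15*39/6 = -837*(1 - 837) - 1*195/2 = -837*(-836) - 195/2 = 699732 - 195/2 = 1399269/2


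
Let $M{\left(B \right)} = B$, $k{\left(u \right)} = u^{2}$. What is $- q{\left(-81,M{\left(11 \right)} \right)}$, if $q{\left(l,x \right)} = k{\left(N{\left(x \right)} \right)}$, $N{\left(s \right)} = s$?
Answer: $-121$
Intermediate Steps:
$q{\left(l,x \right)} = x^{2}$
$- q{\left(-81,M{\left(11 \right)} \right)} = - 11^{2} = \left(-1\right) 121 = -121$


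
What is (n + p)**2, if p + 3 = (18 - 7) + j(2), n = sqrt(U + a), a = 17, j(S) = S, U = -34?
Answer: (10 + I*sqrt(17))**2 ≈ 83.0 + 82.462*I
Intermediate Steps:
n = I*sqrt(17) (n = sqrt(-34 + 17) = sqrt(-17) = I*sqrt(17) ≈ 4.1231*I)
p = 10 (p = -3 + ((18 - 7) + 2) = -3 + (11 + 2) = -3 + 13 = 10)
(n + p)**2 = (I*sqrt(17) + 10)**2 = (10 + I*sqrt(17))**2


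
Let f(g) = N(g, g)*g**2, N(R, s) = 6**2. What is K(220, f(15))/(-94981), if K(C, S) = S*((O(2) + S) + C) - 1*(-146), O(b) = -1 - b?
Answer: -67367846/94981 ≈ -709.28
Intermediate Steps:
N(R, s) = 36
f(g) = 36*g**2
K(C, S) = 146 + S*(-3 + C + S) (K(C, S) = S*(((-1 - 1*2) + S) + C) - 1*(-146) = S*(((-1 - 2) + S) + C) + 146 = S*((-3 + S) + C) + 146 = S*(-3 + C + S) + 146 = 146 + S*(-3 + C + S))
K(220, f(15))/(-94981) = (146 + (36*15**2)**2 - 108*15**2 + 220*(36*15**2))/(-94981) = (146 + (36*225)**2 - 108*225 + 220*(36*225))*(-1/94981) = (146 + 8100**2 - 3*8100 + 220*8100)*(-1/94981) = (146 + 65610000 - 24300 + 1782000)*(-1/94981) = 67367846*(-1/94981) = -67367846/94981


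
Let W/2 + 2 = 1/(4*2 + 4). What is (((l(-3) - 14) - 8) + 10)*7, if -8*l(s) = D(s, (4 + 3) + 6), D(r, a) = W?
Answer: -3871/48 ≈ -80.646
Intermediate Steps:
W = -23/6 (W = -4 + 2/(4*2 + 4) = -4 + 2/(8 + 4) = -4 + 2/12 = -4 + 2*(1/12) = -4 + ⅙ = -23/6 ≈ -3.8333)
D(r, a) = -23/6
l(s) = 23/48 (l(s) = -⅛*(-23/6) = 23/48)
(((l(-3) - 14) - 8) + 10)*7 = (((23/48 - 14) - 8) + 10)*7 = ((-649/48 - 8) + 10)*7 = (-1033/48 + 10)*7 = -553/48*7 = -3871/48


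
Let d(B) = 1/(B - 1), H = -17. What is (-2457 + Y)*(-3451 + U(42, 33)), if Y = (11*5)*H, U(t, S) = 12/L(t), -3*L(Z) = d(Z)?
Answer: 16712384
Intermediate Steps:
d(B) = 1/(-1 + B)
L(Z) = -1/(3*(-1 + Z))
U(t, S) = 36 - 36*t (U(t, S) = 12/((-1/(-3 + 3*t))) = 12*(3 - 3*t) = 36 - 36*t)
Y = -935 (Y = (11*5)*(-17) = 55*(-17) = -935)
(-2457 + Y)*(-3451 + U(42, 33)) = (-2457 - 935)*(-3451 + (36 - 36*42)) = -3392*(-3451 + (36 - 1512)) = -3392*(-3451 - 1476) = -3392*(-4927) = 16712384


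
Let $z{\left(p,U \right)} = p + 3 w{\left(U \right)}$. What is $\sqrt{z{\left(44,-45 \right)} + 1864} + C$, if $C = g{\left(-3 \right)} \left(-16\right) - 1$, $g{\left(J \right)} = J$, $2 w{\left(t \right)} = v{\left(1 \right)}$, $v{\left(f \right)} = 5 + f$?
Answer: $47 + 3 \sqrt{213} \approx 90.784$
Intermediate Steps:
$w{\left(t \right)} = 3$ ($w{\left(t \right)} = \frac{5 + 1}{2} = \frac{1}{2} \cdot 6 = 3$)
$z{\left(p,U \right)} = 9 + p$ ($z{\left(p,U \right)} = p + 3 \cdot 3 = p + 9 = 9 + p$)
$C = 47$ ($C = \left(-3\right) \left(-16\right) - 1 = 48 - 1 = 47$)
$\sqrt{z{\left(44,-45 \right)} + 1864} + C = \sqrt{\left(9 + 44\right) + 1864} + 47 = \sqrt{53 + 1864} + 47 = \sqrt{1917} + 47 = 3 \sqrt{213} + 47 = 47 + 3 \sqrt{213}$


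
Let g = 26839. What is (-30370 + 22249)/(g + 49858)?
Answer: -8121/76697 ≈ -0.10588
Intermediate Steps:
(-30370 + 22249)/(g + 49858) = (-30370 + 22249)/(26839 + 49858) = -8121/76697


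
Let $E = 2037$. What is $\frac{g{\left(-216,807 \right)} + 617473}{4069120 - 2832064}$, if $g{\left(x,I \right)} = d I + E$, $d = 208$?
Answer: $\frac{393683}{618528} \approx 0.63648$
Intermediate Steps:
$g{\left(x,I \right)} = 2037 + 208 I$ ($g{\left(x,I \right)} = 208 I + 2037 = 2037 + 208 I$)
$\frac{g{\left(-216,807 \right)} + 617473}{4069120 - 2832064} = \frac{\left(2037 + 208 \cdot 807\right) + 617473}{4069120 - 2832064} = \frac{\left(2037 + 167856\right) + 617473}{4069120 - 2832064} = \frac{169893 + 617473}{1237056} = 787366 \cdot \frac{1}{1237056} = \frac{393683}{618528}$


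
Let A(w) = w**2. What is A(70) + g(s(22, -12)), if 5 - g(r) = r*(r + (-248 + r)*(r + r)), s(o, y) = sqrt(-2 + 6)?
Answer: 6869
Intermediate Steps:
s(o, y) = 2 (s(o, y) = sqrt(4) = 2)
g(r) = 5 - r*(r + 2*r*(-248 + r)) (g(r) = 5 - r*(r + (-248 + r)*(r + r)) = 5 - r*(r + (-248 + r)*(2*r)) = 5 - r*(r + 2*r*(-248 + r)))
A(70) + g(s(22, -12)) = 70**2 + (5 - 2*2**3 + 495*2**2) = 4900 + (5 - 2*8 + 495*4) = 4900 + (5 - 16 + 1980) = 4900 + 1969 = 6869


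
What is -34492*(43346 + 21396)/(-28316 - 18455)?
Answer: 2233081064/46771 ≈ 47745.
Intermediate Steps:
-34492*(43346 + 21396)/(-28316 - 18455) = -34492/((-46771/64742)) = -34492/((-46771*1/64742)) = -34492/(-46771/64742) = -34492*(-64742/46771) = 2233081064/46771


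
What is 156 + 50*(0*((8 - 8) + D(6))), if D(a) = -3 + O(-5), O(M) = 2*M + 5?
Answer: 156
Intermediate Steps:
O(M) = 5 + 2*M
D(a) = -8 (D(a) = -3 + (5 + 2*(-5)) = -3 + (5 - 10) = -3 - 5 = -8)
156 + 50*(0*((8 - 8) + D(6))) = 156 + 50*(0*((8 - 8) - 8)) = 156 + 50*(0*(0 - 8)) = 156 + 50*(0*(-8)) = 156 + 50*0 = 156 + 0 = 156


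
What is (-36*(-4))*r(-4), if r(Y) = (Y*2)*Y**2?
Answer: -18432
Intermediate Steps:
r(Y) = 2*Y**3 (r(Y) = (2*Y)*Y**2 = 2*Y**3)
(-36*(-4))*r(-4) = (-36*(-4))*(2*(-4)**3) = 144*(2*(-64)) = 144*(-128) = -18432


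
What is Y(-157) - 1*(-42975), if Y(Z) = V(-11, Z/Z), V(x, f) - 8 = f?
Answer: 42984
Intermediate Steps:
V(x, f) = 8 + f
Y(Z) = 9 (Y(Z) = 8 + Z/Z = 8 + 1 = 9)
Y(-157) - 1*(-42975) = 9 - 1*(-42975) = 9 + 42975 = 42984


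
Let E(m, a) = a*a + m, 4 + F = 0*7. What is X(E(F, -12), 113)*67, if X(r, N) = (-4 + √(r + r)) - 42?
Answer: -3082 + 134*√70 ≈ -1960.9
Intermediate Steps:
F = -4 (F = -4 + 0*7 = -4 + 0 = -4)
E(m, a) = m + a² (E(m, a) = a² + m = m + a²)
X(r, N) = -46 + √2*√r (X(r, N) = (-4 + √(2*r)) - 42 = (-4 + √2*√r) - 42 = -46 + √2*√r)
X(E(F, -12), 113)*67 = (-46 + √2*√(-4 + (-12)²))*67 = (-46 + √2*√(-4 + 144))*67 = (-46 + √2*√140)*67 = (-46 + √2*(2*√35))*67 = (-46 + 2*√70)*67 = -3082 + 134*√70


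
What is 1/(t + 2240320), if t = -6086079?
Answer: -1/3845759 ≈ -2.6003e-7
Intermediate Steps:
1/(t + 2240320) = 1/(-6086079 + 2240320) = 1/(-3845759) = -1/3845759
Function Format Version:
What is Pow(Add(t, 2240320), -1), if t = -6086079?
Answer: Rational(-1, 3845759) ≈ -2.6003e-7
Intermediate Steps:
Pow(Add(t, 2240320), -1) = Pow(Add(-6086079, 2240320), -1) = Pow(-3845759, -1) = Rational(-1, 3845759)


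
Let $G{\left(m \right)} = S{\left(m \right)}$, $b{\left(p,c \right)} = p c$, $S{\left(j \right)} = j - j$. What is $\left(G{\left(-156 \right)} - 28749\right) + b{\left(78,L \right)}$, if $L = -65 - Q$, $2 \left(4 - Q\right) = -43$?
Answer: $-35808$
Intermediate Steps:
$S{\left(j \right)} = 0$
$Q = \frac{51}{2}$ ($Q = 4 - - \frac{43}{2} = 4 + \frac{43}{2} = \frac{51}{2} \approx 25.5$)
$L = - \frac{181}{2}$ ($L = -65 - \frac{51}{2} = - \frac{181}{2} \approx -90.5$)
$b{\left(p,c \right)} = c p$
$G{\left(m \right)} = 0$
$\left(G{\left(-156 \right)} - 28749\right) + b{\left(78,L \right)} = \left(0 - 28749\right) - 7059 = -28749 - 7059 = -35808$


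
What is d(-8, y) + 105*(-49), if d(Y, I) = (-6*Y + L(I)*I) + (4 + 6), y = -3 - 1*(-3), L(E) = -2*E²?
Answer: -5087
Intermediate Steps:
y = 0 (y = -3 + 3 = 0)
d(Y, I) = 10 - 6*Y - 2*I³ (d(Y, I) = (-6*Y + (-2*I²)*I) + (4 + 6) = (-6*Y - 2*I³) + 10 = 10 - 6*Y - 2*I³)
d(-8, y) + 105*(-49) = (10 - 6*(-8) - 2*0³) + 105*(-49) = (10 + 48 - 2*0) - 5145 = (10 + 48 + 0) - 5145 = 58 - 5145 = -5087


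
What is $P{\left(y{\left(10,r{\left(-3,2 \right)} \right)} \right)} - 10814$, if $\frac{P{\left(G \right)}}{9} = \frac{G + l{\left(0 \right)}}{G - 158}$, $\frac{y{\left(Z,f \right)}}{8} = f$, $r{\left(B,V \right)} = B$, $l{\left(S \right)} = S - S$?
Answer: $- \frac{983966}{91} \approx -10813.0$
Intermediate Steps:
$l{\left(S \right)} = 0$
$y{\left(Z,f \right)} = 8 f$
$P{\left(G \right)} = \frac{9 G}{-158 + G}$ ($P{\left(G \right)} = 9 \frac{G + 0}{G - 158} = 9 \frac{G}{-158 + G} = \frac{9 G}{-158 + G}$)
$P{\left(y{\left(10,r{\left(-3,2 \right)} \right)} \right)} - 10814 = \frac{9 \cdot 8 \left(-3\right)}{-158 + 8 \left(-3\right)} - 10814 = 9 \left(-24\right) \frac{1}{-158 - 24} - 10814 = 9 \left(-24\right) \frac{1}{-182} - 10814 = 9 \left(-24\right) \left(- \frac{1}{182}\right) - 10814 = \frac{108}{91} - 10814 = - \frac{983966}{91}$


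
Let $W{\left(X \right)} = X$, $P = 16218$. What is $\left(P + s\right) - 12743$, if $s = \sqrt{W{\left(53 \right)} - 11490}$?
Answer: $3475 + i \sqrt{11437} \approx 3475.0 + 106.94 i$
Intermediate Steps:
$s = i \sqrt{11437}$ ($s = \sqrt{53 - 11490} = \sqrt{-11437} = i \sqrt{11437} \approx 106.94 i$)
$\left(P + s\right) - 12743 = \left(16218 + i \sqrt{11437}\right) - 12743 = 3475 + i \sqrt{11437}$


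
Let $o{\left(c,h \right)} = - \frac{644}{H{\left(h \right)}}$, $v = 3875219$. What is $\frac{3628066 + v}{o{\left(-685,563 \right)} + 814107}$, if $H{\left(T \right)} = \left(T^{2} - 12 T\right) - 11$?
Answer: $\frac{232753401357}{25253761897} \approx 9.2166$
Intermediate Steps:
$H{\left(T \right)} = -11 + T^{2} - 12 T$
$o{\left(c,h \right)} = - \frac{644}{-11 + h^{2} - 12 h}$
$\frac{3628066 + v}{o{\left(-685,563 \right)} + 814107} = \frac{3628066 + 3875219}{\frac{644}{11 - 563^{2} + 12 \cdot 563} + 814107} = \frac{7503285}{\frac{644}{11 - 316969 + 6756} + 814107} = \frac{7503285}{\frac{644}{-310202} + 814107} = \frac{7503285}{644 \left(- \frac{1}{310202}\right) + 814107} = \frac{7503285}{- \frac{322}{155101} + 814107} = \frac{7503285}{\frac{126268809485}{155101}} = 7503285 \cdot \frac{155101}{126268809485} = \frac{232753401357}{25253761897}$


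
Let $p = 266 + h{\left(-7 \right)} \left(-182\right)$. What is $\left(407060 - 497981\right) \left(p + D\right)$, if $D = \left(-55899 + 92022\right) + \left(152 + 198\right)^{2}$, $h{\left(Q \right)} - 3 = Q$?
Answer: $-14512537257$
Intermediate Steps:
$h{\left(Q \right)} = 3 + Q$
$p = 994$ ($p = 266 + \left(3 - 7\right) \left(-182\right) = 266 - -728 = 266 + 728 = 994$)
$D = 158623$ ($D = 36123 + 350^{2} = 36123 + 122500 = 158623$)
$\left(407060 - 497981\right) \left(p + D\right) = \left(407060 - 497981\right) \left(994 + 158623\right) = \left(-90921\right) 159617 = -14512537257$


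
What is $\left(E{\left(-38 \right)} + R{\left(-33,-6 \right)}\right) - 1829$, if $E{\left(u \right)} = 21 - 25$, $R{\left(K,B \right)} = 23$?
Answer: $-1810$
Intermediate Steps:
$E{\left(u \right)} = -4$ ($E{\left(u \right)} = 21 - 25 = -4$)
$\left(E{\left(-38 \right)} + R{\left(-33,-6 \right)}\right) - 1829 = \left(-4 + 23\right) - 1829 = 19 - 1829 = -1810$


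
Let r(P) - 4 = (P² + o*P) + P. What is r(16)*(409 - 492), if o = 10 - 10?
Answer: -22908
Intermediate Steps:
o = 0
r(P) = 4 + P + P² (r(P) = 4 + ((P² + 0*P) + P) = 4 + ((P² + 0) + P) = 4 + (P² + P) = 4 + (P + P²) = 4 + P + P²)
r(16)*(409 - 492) = (4 + 16 + 16²)*(409 - 492) = (4 + 16 + 256)*(-83) = 276*(-83) = -22908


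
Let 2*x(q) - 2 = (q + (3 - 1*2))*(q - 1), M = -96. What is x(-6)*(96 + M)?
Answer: 0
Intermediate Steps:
x(q) = 1 + (1 + q)*(-1 + q)/2 (x(q) = 1 + ((q + (3 - 1*2))*(q - 1))/2 = 1 + ((q + (3 - 2))*(-1 + q))/2 = 1 + ((q + 1)*(-1 + q))/2 = 1 + ((1 + q)*(-1 + q))/2 = 1 + (1 + q)*(-1 + q)/2)
x(-6)*(96 + M) = (½ + (½)*(-6)²)*(96 - 96) = (½ + (½)*36)*0 = (½ + 18)*0 = (37/2)*0 = 0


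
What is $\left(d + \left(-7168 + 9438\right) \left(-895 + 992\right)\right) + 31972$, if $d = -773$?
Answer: $251389$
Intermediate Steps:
$\left(d + \left(-7168 + 9438\right) \left(-895 + 992\right)\right) + 31972 = \left(-773 + \left(-7168 + 9438\right) \left(-895 + 992\right)\right) + 31972 = \left(-773 + 2270 \cdot 97\right) + 31972 = \left(-773 + 220190\right) + 31972 = 219417 + 31972 = 251389$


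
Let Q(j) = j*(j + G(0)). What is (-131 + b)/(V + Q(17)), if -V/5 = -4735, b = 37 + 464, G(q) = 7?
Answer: 370/24083 ≈ 0.015364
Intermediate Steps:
Q(j) = j*(7 + j) (Q(j) = j*(j + 7) = j*(7 + j))
b = 501
V = 23675 (V = -5*(-4735) = 23675)
(-131 + b)/(V + Q(17)) = (-131 + 501)/(23675 + 17*(7 + 17)) = 370/(23675 + 17*24) = 370/(23675 + 408) = 370/24083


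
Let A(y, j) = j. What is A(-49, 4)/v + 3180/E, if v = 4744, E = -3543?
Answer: -1255979/1400666 ≈ -0.89670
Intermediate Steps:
A(-49, 4)/v + 3180/E = 4/4744 + 3180/(-3543) = 4*(1/4744) + 3180*(-1/3543) = 1/1186 - 1060/1181 = -1255979/1400666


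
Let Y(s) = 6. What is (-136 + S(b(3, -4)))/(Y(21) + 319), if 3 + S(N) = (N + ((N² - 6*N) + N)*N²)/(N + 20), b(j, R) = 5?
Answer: -694/1625 ≈ -0.42708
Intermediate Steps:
S(N) = -3 + (N + N²*(N² - 5*N))/(20 + N) (S(N) = -3 + (N + ((N² - 6*N) + N)*N²)/(N + 20) = -3 + (N + (N² - 5*N)*N²)/(20 + N) = -3 + (N + N²*(N² - 5*N))/(20 + N))
(-136 + S(b(3, -4)))/(Y(21) + 319) = (-136 + (-60 + 5⁴ - 5*5³ - 2*5)/(20 + 5))/(6 + 319) = (-136 + (-60 + 625 - 5*125 - 10)/25)/325 = (-136 + (-60 + 625 - 625 - 10)/25)*(1/325) = (-136 + (1/25)*(-70))*(1/325) = (-136 - 14/5)*(1/325) = -694/5*1/325 = -694/1625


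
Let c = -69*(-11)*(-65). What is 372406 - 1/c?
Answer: 18372650011/49335 ≈ 3.7241e+5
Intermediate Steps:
c = -49335 (c = 759*(-65) = -49335)
372406 - 1/c = 372406 - 1/(-49335) = 372406 - 1*(-1/49335) = 372406 + 1/49335 = 18372650011/49335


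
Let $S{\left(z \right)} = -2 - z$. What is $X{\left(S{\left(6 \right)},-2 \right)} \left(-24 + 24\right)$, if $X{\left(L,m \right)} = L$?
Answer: $0$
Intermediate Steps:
$X{\left(S{\left(6 \right)},-2 \right)} \left(-24 + 24\right) = \left(-2 - 6\right) \left(-24 + 24\right) = \left(-2 - 6\right) 0 = \left(-8\right) 0 = 0$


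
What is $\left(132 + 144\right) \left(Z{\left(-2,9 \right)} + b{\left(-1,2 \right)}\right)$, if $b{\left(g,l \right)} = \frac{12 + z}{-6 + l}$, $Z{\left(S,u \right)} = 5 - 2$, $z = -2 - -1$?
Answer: $69$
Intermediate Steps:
$z = -1$ ($z = -2 + 1 = -1$)
$Z{\left(S,u \right)} = 3$
$b{\left(g,l \right)} = \frac{11}{-6 + l}$ ($b{\left(g,l \right)} = \frac{12 - 1}{-6 + l} = \frac{11}{-6 + l}$)
$\left(132 + 144\right) \left(Z{\left(-2,9 \right)} + b{\left(-1,2 \right)}\right) = \left(132 + 144\right) \left(3 + \frac{11}{-6 + 2}\right) = 276 \left(3 + \frac{11}{-4}\right) = 276 \left(3 + 11 \left(- \frac{1}{4}\right)\right) = 276 \left(3 - \frac{11}{4}\right) = 276 \cdot \frac{1}{4} = 69$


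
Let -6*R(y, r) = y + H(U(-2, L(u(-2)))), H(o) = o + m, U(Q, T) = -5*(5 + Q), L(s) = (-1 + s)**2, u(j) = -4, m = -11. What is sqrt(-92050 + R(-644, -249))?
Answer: I*sqrt(827445)/3 ≈ 303.21*I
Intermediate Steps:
U(Q, T) = -25 - 5*Q
H(o) = -11 + o (H(o) = o - 11 = -11 + o)
R(y, r) = 13/3 - y/6 (R(y, r) = -(y + (-11 + (-25 - 5*(-2))))/6 = -(y + (-11 + (-25 + 10)))/6 = -(y + (-11 - 15))/6 = -(y - 26)/6 = -(-26 + y)/6 = 13/3 - y/6)
sqrt(-92050 + R(-644, -249)) = sqrt(-92050 + (13/3 - 1/6*(-644))) = sqrt(-92050 + (13/3 + 322/3)) = sqrt(-92050 + 335/3) = sqrt(-275815/3) = I*sqrt(827445)/3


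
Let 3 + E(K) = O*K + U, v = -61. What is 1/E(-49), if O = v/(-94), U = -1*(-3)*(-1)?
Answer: -94/3553 ≈ -0.026457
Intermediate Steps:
U = -3 (U = 3*(-1) = -3)
O = 61/94 (O = -61/(-94) = -61*(-1/94) = 61/94 ≈ 0.64894)
E(K) = -6 + 61*K/94 (E(K) = -3 + (61*K/94 - 3) = -3 + (-3 + 61*K/94) = -6 + 61*K/94)
1/E(-49) = 1/(-6 + (61/94)*(-49)) = 1/(-6 - 2989/94) = 1/(-3553/94) = -94/3553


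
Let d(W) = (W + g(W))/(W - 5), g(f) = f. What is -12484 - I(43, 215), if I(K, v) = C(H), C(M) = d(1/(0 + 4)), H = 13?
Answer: -237194/19 ≈ -12484.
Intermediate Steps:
d(W) = 2*W/(-5 + W) (d(W) = (W + W)/(W - 5) = (2*W)/(-5 + W) = 2*W/(-5 + W))
C(M) = -2/19 (C(M) = 2/((0 + 4)*(-5 + 1/(0 + 4))) = 2/(4*(-5 + 1/4)) = 2*(¼)/(-5 + ¼) = 2*(¼)/(-19/4) = 2*(¼)*(-4/19) = -2/19)
I(K, v) = -2/19
-12484 - I(43, 215) = -12484 - 1*(-2/19) = -12484 + 2/19 = -237194/19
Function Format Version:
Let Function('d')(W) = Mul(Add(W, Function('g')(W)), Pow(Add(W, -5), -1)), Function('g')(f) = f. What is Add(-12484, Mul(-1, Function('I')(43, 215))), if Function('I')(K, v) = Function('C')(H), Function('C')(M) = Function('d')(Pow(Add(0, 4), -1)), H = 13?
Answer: Rational(-237194, 19) ≈ -12484.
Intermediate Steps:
Function('d')(W) = Mul(2, W, Pow(Add(-5, W), -1)) (Function('d')(W) = Mul(Add(W, W), Pow(Add(W, -5), -1)) = Mul(Mul(2, W), Pow(Add(-5, W), -1)) = Mul(2, W, Pow(Add(-5, W), -1)))
Function('C')(M) = Rational(-2, 19) (Function('C')(M) = Mul(2, Pow(Add(0, 4), -1), Pow(Add(-5, Pow(Add(0, 4), -1)), -1)) = Mul(2, Pow(4, -1), Pow(Add(-5, Pow(4, -1)), -1)) = Mul(2, Rational(1, 4), Pow(Add(-5, Rational(1, 4)), -1)) = Mul(2, Rational(1, 4), Pow(Rational(-19, 4), -1)) = Mul(2, Rational(1, 4), Rational(-4, 19)) = Rational(-2, 19))
Function('I')(K, v) = Rational(-2, 19)
Add(-12484, Mul(-1, Function('I')(43, 215))) = Add(-12484, Mul(-1, Rational(-2, 19))) = Add(-12484, Rational(2, 19)) = Rational(-237194, 19)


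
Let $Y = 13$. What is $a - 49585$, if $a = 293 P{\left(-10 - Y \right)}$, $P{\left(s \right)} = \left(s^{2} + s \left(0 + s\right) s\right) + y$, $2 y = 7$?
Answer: $- \frac{6916987}{2} \approx -3.4585 \cdot 10^{6}$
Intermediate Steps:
$y = \frac{7}{2}$ ($y = \frac{1}{2} \cdot 7 = \frac{7}{2} \approx 3.5$)
$P{\left(s \right)} = \frac{7}{2} + s^{2} + s^{3}$ ($P{\left(s \right)} = \left(s^{2} + s \left(0 + s\right) s\right) + \frac{7}{2} = \left(s^{2} + s s s\right) + \frac{7}{2} = \left(s^{2} + s^{2} s\right) + \frac{7}{2} = \left(s^{2} + s^{3}\right) + \frac{7}{2} = \frac{7}{2} + s^{2} + s^{3}$)
$a = - \frac{6817817}{2}$ ($a = 293 \left(\frac{7}{2} + \left(-10 - 13\right)^{2} + \left(-10 - 13\right)^{3}\right) = 293 \left(\frac{7}{2} + \left(-23\right)^{2} + \left(-23\right)^{3}\right) = 293 \left(\frac{7}{2} + 529 - 12167\right) = 293 \left(- \frac{23269}{2}\right) = - \frac{6817817}{2} \approx -3.4089 \cdot 10^{6}$)
$a - 49585 = - \frac{6817817}{2} - 49585 = - \frac{6916987}{2}$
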